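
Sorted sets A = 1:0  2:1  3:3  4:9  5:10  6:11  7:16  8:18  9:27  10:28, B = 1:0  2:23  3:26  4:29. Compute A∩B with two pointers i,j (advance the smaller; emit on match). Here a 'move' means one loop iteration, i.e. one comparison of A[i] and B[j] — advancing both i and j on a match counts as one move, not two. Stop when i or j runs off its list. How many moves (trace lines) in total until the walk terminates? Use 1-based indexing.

[i=1,j=1] 0==0 emit → i++,j++
[i=2,j=2] 1<23 → i++
[i=3,j=2] 3<23 → i++
[i=4,j=2] 9<23 → i++
[i=5,j=2] 10<23 → i++
[i=6,j=2] 11<23 → i++
[i=7,j=2] 16<23 → i++
[i=8,j=2] 18<23 → i++
[i=9,j=2] 27>23 → j++
[i=9,j=3] 27>26 → j++
[i=9,j=4] 27<29 → i++
[i=10,j=4] 28<29 → i++

12 moves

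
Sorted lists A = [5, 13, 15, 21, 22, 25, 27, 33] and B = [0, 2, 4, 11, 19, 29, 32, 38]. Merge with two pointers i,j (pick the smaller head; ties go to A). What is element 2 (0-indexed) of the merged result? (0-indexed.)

[i=0,j=0] A[i]=5>B[j]=0 take 0 → j++
[i=0,j=1] A[i]=5>B[j]=2 take 2 → j++
[i=0,j=2] A[i]=5>B[j]=4 take 4 → j++
[i=0,j=3] A[i]=5<=B[j]=11 take 5 → i++
[i=1,j=3] A[i]=13>B[j]=11 take 11 → j++
[i=1,j=4] A[i]=13<=B[j]=19 take 13 → i++
[i=2,j=4] A[i]=15<=B[j]=19 take 15 → i++
[i=3,j=4] A[i]=21>B[j]=19 take 19 → j++
[i=3,j=5] A[i]=21<=B[j]=29 take 21 → i++
[i=4,j=5] A[i]=22<=B[j]=29 take 22 → i++
[i=5,j=5] A[i]=25<=B[j]=29 take 25 → i++
[i=6,j=5] A[i]=27<=B[j]=29 take 27 → i++
[i=7,j=5] A[i]=33>B[j]=29 take 29 → j++
[i=7,j=6] A[i]=33>B[j]=32 take 32 → j++
[i=7,j=7] A[i]=33<=B[j]=38 take 33 → i++
[i=8,j=7] A done, take B[j]=38 → j++

merged[2] = 4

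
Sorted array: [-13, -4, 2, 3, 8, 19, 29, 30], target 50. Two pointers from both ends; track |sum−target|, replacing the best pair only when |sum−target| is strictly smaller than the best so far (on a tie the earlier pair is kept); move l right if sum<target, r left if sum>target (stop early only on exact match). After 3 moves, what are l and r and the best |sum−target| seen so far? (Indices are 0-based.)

l=3, r=7, best |Δ|=18

l=0 r=7: -13+30=17 d=33 *, l++
l=1 r=7: -4+30=26 d=24 *, l++
l=2 r=7: 2+30=32 d=18 *, l++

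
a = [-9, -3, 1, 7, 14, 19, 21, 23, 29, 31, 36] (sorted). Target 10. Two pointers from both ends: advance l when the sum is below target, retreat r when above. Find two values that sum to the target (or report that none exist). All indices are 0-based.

(-9, 19)

[0,10] -9+36=27 >10 → r--
[0,9] -9+31=22 >10 → r--
[0,8] -9+29=20 >10 → r--
[0,7] -9+23=14 >10 → r--
[0,6] -9+21=12 >10 → r--
[0,5] -9+19=10 → found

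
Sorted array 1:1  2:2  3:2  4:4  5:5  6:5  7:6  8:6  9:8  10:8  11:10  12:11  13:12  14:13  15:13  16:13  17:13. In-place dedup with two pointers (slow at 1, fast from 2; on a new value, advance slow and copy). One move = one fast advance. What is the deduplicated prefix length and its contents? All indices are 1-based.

length 10; prefix = [1, 2, 4, 5, 6, 8, 10, 11, 12, 13]

slow=1 fast=2: a[fast]=2≠a[slow]=1 write a[2]=2, slow++,fast++
slow=2 fast=3: a[fast]=2=a[slow] dup, fast++
slow=2 fast=4: a[fast]=4≠a[slow]=2 write a[3]=4, slow++,fast++
slow=3 fast=5: a[fast]=5≠a[slow]=4 write a[4]=5, slow++,fast++
slow=4 fast=6: a[fast]=5=a[slow] dup, fast++
slow=4 fast=7: a[fast]=6≠a[slow]=5 write a[5]=6, slow++,fast++
slow=5 fast=8: a[fast]=6=a[slow] dup, fast++
slow=5 fast=9: a[fast]=8≠a[slow]=6 write a[6]=8, slow++,fast++
slow=6 fast=10: a[fast]=8=a[slow] dup, fast++
slow=6 fast=11: a[fast]=10≠a[slow]=8 write a[7]=10, slow++,fast++
slow=7 fast=12: a[fast]=11≠a[slow]=10 write a[8]=11, slow++,fast++
slow=8 fast=13: a[fast]=12≠a[slow]=11 write a[9]=12, slow++,fast++
slow=9 fast=14: a[fast]=13≠a[slow]=12 write a[10]=13, slow++,fast++
slow=10 fast=15: a[fast]=13=a[slow] dup, fast++
slow=10 fast=16: a[fast]=13=a[slow] dup, fast++
slow=10 fast=17: a[fast]=13=a[slow] dup, fast++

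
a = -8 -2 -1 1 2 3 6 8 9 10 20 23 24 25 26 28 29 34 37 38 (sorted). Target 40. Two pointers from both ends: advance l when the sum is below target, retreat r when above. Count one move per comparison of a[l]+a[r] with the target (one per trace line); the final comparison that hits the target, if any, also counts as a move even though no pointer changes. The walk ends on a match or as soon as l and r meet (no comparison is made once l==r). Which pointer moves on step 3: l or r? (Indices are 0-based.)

[0,19] -8+38=30 <40 → l++
[1,19] -2+38=36 <40 → l++
[2,19] -1+38=37 <40 → l++

l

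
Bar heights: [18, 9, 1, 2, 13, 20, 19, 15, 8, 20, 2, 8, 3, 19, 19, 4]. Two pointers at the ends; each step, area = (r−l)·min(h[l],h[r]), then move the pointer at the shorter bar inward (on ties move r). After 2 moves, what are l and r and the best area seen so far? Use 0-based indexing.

l=1, r=14, best area=252

[0,15] min(18,4)*15=60 best=60 * → r--
[0,14] min(18,19)*14=252 best=252 * → l++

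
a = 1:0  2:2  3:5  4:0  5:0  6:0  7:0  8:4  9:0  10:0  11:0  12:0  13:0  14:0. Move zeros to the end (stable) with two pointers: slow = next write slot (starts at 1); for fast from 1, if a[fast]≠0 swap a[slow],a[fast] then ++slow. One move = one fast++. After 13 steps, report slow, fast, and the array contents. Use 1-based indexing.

slow=1 fast=1: a[fast]=0, fast++
slow=1 fast=2: a[fast]=2≠0 swap→a[1]=2, slow++,fast++
slow=2 fast=3: a[fast]=5≠0 swap→a[2]=5, slow++,fast++
slow=3 fast=4: a[fast]=0, fast++
slow=3 fast=5: a[fast]=0, fast++
slow=3 fast=6: a[fast]=0, fast++
slow=3 fast=7: a[fast]=0, fast++
slow=3 fast=8: a[fast]=4≠0 swap→a[3]=4, slow++,fast++
slow=4 fast=9: a[fast]=0, fast++
slow=4 fast=10: a[fast]=0, fast++
slow=4 fast=11: a[fast]=0, fast++
slow=4 fast=12: a[fast]=0, fast++
slow=4 fast=13: a[fast]=0, fast++

slow=4, fast=14, a=[2, 5, 4, 0, 0, 0, 0, 0, 0, 0, 0, 0, 0, 0]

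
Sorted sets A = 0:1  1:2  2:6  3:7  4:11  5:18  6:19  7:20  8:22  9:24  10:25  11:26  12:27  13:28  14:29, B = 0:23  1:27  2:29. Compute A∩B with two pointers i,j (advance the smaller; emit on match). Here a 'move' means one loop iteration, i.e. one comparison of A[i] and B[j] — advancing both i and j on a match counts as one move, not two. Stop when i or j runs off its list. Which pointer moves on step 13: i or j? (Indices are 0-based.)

i

i=0 j=0: 1<23, i++
i=1 j=0: 2<23, i++
i=2 j=0: 6<23, i++
i=3 j=0: 7<23, i++
i=4 j=0: 11<23, i++
i=5 j=0: 18<23, i++
i=6 j=0: 19<23, i++
i=7 j=0: 20<23, i++
i=8 j=0: 22<23, i++
i=9 j=0: 24>23, j++
i=9 j=1: 24<27, i++
i=10 j=1: 25<27, i++
i=11 j=1: 26<27, i++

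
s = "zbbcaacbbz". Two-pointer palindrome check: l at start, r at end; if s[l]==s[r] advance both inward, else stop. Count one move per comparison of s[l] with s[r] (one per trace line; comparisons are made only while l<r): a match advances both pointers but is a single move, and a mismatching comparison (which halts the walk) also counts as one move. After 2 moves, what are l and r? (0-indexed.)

[0,9] 'z'=='z' → l++,r--
[1,8] 'b'=='b' → l++,r--

l=2, r=7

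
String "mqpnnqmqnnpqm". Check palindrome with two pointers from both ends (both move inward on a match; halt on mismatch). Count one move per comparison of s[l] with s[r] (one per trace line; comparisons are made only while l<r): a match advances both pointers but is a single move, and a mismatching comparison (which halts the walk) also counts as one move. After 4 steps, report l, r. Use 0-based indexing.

[0,12] 'm'=='m' → l++,r--
[1,11] 'q'=='q' → l++,r--
[2,10] 'p'=='p' → l++,r--
[3,9] 'n'=='n' → l++,r--

l=4, r=8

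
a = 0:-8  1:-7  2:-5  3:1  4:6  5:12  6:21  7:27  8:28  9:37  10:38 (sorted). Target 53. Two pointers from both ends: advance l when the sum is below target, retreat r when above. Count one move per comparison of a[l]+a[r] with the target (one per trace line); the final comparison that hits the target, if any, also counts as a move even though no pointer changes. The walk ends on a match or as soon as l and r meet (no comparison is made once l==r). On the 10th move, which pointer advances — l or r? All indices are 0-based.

r

[0,10] -8+38=30 <53 → l++
[1,10] -7+38=31 <53 → l++
[2,10] -5+38=33 <53 → l++
[3,10] 1+38=39 <53 → l++
[4,10] 6+38=44 <53 → l++
[5,10] 12+38=50 <53 → l++
[6,10] 21+38=59 >53 → r--
[6,9] 21+37=58 >53 → r--
[6,8] 21+28=49 <53 → l++
[7,8] 27+28=55 >53 → r--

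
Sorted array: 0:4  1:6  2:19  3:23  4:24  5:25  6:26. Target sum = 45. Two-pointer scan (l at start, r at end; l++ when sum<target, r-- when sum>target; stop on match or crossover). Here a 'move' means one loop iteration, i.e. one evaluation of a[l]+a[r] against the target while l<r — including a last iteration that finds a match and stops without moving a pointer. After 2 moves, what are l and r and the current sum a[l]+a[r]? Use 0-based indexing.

l=2, r=6, sum=45

[0,6] 4+26=30 <45 → l++
[1,6] 6+26=32 <45 → l++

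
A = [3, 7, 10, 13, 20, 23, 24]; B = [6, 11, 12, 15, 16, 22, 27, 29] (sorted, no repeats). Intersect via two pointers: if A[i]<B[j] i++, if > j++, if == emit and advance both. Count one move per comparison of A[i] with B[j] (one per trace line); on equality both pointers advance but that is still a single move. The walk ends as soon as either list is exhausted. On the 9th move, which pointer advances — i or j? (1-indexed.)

i=1 j=1: 3<6, i++
i=2 j=1: 7>6, j++
i=2 j=2: 7<11, i++
i=3 j=2: 10<11, i++
i=4 j=2: 13>11, j++
i=4 j=3: 13>12, j++
i=4 j=4: 13<15, i++
i=5 j=4: 20>15, j++
i=5 j=5: 20>16, j++

j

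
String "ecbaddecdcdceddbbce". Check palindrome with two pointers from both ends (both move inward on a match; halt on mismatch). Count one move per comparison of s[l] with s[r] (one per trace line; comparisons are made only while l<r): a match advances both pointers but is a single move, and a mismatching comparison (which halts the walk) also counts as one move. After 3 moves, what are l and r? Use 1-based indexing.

l=4, r=16

l=1 r=19: 'e'=='e', l++,r--
l=2 r=18: 'c'=='c', l++,r--
l=3 r=17: 'b'=='b', l++,r--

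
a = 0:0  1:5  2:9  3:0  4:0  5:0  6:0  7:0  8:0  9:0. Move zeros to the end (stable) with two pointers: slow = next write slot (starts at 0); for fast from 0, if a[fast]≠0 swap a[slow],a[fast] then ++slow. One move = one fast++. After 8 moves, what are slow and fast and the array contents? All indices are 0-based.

slow=0 fast=0: a[fast]=0, fast++
slow=0 fast=1: a[fast]=5≠0 swap→a[0]=5, slow++,fast++
slow=1 fast=2: a[fast]=9≠0 swap→a[1]=9, slow++,fast++
slow=2 fast=3: a[fast]=0, fast++
slow=2 fast=4: a[fast]=0, fast++
slow=2 fast=5: a[fast]=0, fast++
slow=2 fast=6: a[fast]=0, fast++
slow=2 fast=7: a[fast]=0, fast++

slow=2, fast=8, a=[5, 9, 0, 0, 0, 0, 0, 0, 0, 0]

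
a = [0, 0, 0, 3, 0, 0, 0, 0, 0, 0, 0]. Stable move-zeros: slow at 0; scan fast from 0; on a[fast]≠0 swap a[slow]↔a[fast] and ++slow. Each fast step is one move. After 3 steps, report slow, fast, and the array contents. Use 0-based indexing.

slow=0 fast=0: a[fast]=0, fast++
slow=0 fast=1: a[fast]=0, fast++
slow=0 fast=2: a[fast]=0, fast++

slow=0, fast=3, a=[0, 0, 0, 3, 0, 0, 0, 0, 0, 0, 0]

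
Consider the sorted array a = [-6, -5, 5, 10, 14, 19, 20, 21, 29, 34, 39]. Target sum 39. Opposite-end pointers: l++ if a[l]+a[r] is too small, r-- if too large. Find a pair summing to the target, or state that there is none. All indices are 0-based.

l=0 r=10: -6+39=33 <39, l++
l=1 r=10: -5+39=34 <39, l++
l=2 r=10: 5+39=44 >39, r--
l=2 r=9: 5+34=39, found

(5, 34)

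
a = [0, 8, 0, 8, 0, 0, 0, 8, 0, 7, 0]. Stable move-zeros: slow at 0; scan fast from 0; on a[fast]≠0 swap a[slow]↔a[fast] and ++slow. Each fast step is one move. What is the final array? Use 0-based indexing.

slow=0 fast=0: a[fast]=0, fast++
slow=0 fast=1: a[fast]=8≠0 swap→a[0]=8, slow++,fast++
slow=1 fast=2: a[fast]=0, fast++
slow=1 fast=3: a[fast]=8≠0 swap→a[1]=8, slow++,fast++
slow=2 fast=4: a[fast]=0, fast++
slow=2 fast=5: a[fast]=0, fast++
slow=2 fast=6: a[fast]=0, fast++
slow=2 fast=7: a[fast]=8≠0 swap→a[2]=8, slow++,fast++
slow=3 fast=8: a[fast]=0, fast++
slow=3 fast=9: a[fast]=7≠0 swap→a[3]=7, slow++,fast++
slow=4 fast=10: a[fast]=0, fast++

[8, 8, 8, 7, 0, 0, 0, 0, 0, 0, 0]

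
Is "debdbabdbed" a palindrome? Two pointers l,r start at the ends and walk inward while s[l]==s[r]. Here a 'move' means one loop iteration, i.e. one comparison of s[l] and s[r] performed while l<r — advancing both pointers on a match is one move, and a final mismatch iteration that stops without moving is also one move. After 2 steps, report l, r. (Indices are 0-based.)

l=0 r=10: 'd'=='d', l++,r--
l=1 r=9: 'e'=='e', l++,r--

l=2, r=8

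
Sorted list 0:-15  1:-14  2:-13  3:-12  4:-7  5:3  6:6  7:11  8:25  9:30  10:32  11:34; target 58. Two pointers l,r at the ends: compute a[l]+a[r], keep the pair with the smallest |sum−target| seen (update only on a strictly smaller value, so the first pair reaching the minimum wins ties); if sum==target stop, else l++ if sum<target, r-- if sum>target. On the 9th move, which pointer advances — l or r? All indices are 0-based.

r

[0,11] -15+34=19 d=39 * → l++
[1,11] -14+34=20 d=38 * → l++
[2,11] -13+34=21 d=37 * → l++
[3,11] -12+34=22 d=36 * → l++
[4,11] -7+34=27 d=31 * → l++
[5,11] 3+34=37 d=21 * → l++
[6,11] 6+34=40 d=18 * → l++
[7,11] 11+34=45 d=13 * → l++
[8,11] 25+34=59 d=1 * → r--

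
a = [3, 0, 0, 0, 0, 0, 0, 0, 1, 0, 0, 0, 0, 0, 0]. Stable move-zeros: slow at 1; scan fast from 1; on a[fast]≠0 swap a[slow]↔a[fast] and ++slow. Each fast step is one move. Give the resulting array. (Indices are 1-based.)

(s=1,f=1) a[fast]=3≠0 swap→a[1]=3 → slow++,fast++
(s=2,f=2) a[fast]=0 → fast++
(s=2,f=3) a[fast]=0 → fast++
(s=2,f=4) a[fast]=0 → fast++
(s=2,f=5) a[fast]=0 → fast++
(s=2,f=6) a[fast]=0 → fast++
(s=2,f=7) a[fast]=0 → fast++
(s=2,f=8) a[fast]=0 → fast++
(s=2,f=9) a[fast]=1≠0 swap→a[2]=1 → slow++,fast++
(s=3,f=10) a[fast]=0 → fast++
(s=3,f=11) a[fast]=0 → fast++
(s=3,f=12) a[fast]=0 → fast++
(s=3,f=13) a[fast]=0 → fast++
(s=3,f=14) a[fast]=0 → fast++
(s=3,f=15) a[fast]=0 → fast++

[3, 1, 0, 0, 0, 0, 0, 0, 0, 0, 0, 0, 0, 0, 0]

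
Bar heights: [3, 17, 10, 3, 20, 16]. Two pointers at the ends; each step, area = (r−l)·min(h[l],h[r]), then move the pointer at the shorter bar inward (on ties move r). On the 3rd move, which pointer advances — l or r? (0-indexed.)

l

l=0 r=5: min(3,16)*5=15 best=15 *, l++
l=1 r=5: min(17,16)*4=64 best=64 *, r--
l=1 r=4: min(17,20)*3=51 best=64, l++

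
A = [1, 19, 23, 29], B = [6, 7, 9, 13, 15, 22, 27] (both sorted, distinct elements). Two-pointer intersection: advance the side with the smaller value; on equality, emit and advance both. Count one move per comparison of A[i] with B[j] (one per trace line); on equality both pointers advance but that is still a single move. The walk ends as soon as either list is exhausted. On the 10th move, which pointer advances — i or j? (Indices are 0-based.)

j

[i=0,j=0] 1<6 → i++
[i=1,j=0] 19>6 → j++
[i=1,j=1] 19>7 → j++
[i=1,j=2] 19>9 → j++
[i=1,j=3] 19>13 → j++
[i=1,j=4] 19>15 → j++
[i=1,j=5] 19<22 → i++
[i=2,j=5] 23>22 → j++
[i=2,j=6] 23<27 → i++
[i=3,j=6] 29>27 → j++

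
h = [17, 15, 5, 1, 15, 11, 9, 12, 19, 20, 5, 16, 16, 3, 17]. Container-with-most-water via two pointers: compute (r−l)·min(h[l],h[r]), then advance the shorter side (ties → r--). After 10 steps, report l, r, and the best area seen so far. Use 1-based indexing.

l=6, r=10, best area=238

[1,15] min(17,17)*14=238 best=238 * → r--
[1,14] min(17,3)*13=39 best=238 → r--
[1,13] min(17,16)*12=192 best=238 → r--
[1,12] min(17,16)*11=176 best=238 → r--
[1,11] min(17,5)*10=50 best=238 → r--
[1,10] min(17,20)*9=153 best=238 → l++
[2,10] min(15,20)*8=120 best=238 → l++
[3,10] min(5,20)*7=35 best=238 → l++
[4,10] min(1,20)*6=6 best=238 → l++
[5,10] min(15,20)*5=75 best=238 → l++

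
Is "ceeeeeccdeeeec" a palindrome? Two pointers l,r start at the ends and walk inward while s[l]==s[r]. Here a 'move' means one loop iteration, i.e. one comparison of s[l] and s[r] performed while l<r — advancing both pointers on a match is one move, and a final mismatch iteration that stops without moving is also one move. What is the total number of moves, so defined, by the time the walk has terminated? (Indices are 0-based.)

6 moves

[0,13] 'c'=='c' → l++,r--
[1,12] 'e'=='e' → l++,r--
[2,11] 'e'=='e' → l++,r--
[3,10] 'e'=='e' → l++,r--
[4,9] 'e'=='e' → l++,r--
[5,8] 'e'!='d' → stop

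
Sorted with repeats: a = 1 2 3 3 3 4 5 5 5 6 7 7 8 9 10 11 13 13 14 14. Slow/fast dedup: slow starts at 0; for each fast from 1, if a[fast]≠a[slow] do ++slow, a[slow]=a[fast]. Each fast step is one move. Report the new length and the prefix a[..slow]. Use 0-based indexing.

(s=0,f=1) a[fast]=2≠a[slow]=1 write a[1]=2 → slow++,fast++
(s=1,f=2) a[fast]=3≠a[slow]=2 write a[2]=3 → slow++,fast++
(s=2,f=3) a[fast]=3=a[slow] dup → fast++
(s=2,f=4) a[fast]=3=a[slow] dup → fast++
(s=2,f=5) a[fast]=4≠a[slow]=3 write a[3]=4 → slow++,fast++
(s=3,f=6) a[fast]=5≠a[slow]=4 write a[4]=5 → slow++,fast++
(s=4,f=7) a[fast]=5=a[slow] dup → fast++
(s=4,f=8) a[fast]=5=a[slow] dup → fast++
(s=4,f=9) a[fast]=6≠a[slow]=5 write a[5]=6 → slow++,fast++
(s=5,f=10) a[fast]=7≠a[slow]=6 write a[6]=7 → slow++,fast++
(s=6,f=11) a[fast]=7=a[slow] dup → fast++
(s=6,f=12) a[fast]=8≠a[slow]=7 write a[7]=8 → slow++,fast++
(s=7,f=13) a[fast]=9≠a[slow]=8 write a[8]=9 → slow++,fast++
(s=8,f=14) a[fast]=10≠a[slow]=9 write a[9]=10 → slow++,fast++
(s=9,f=15) a[fast]=11≠a[slow]=10 write a[10]=11 → slow++,fast++
(s=10,f=16) a[fast]=13≠a[slow]=11 write a[11]=13 → slow++,fast++
(s=11,f=17) a[fast]=13=a[slow] dup → fast++
(s=11,f=18) a[fast]=14≠a[slow]=13 write a[12]=14 → slow++,fast++
(s=12,f=19) a[fast]=14=a[slow] dup → fast++

length 13; prefix = [1, 2, 3, 4, 5, 6, 7, 8, 9, 10, 11, 13, 14]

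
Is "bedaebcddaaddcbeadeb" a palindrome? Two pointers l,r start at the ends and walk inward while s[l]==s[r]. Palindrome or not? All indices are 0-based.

palindrome

l=0 r=19: 'b'=='b', l++,r--
l=1 r=18: 'e'=='e', l++,r--
l=2 r=17: 'd'=='d', l++,r--
l=3 r=16: 'a'=='a', l++,r--
l=4 r=15: 'e'=='e', l++,r--
l=5 r=14: 'b'=='b', l++,r--
l=6 r=13: 'c'=='c', l++,r--
l=7 r=12: 'd'=='d', l++,r--
l=8 r=11: 'd'=='d', l++,r--
l=9 r=10: 'a'=='a', l++,r--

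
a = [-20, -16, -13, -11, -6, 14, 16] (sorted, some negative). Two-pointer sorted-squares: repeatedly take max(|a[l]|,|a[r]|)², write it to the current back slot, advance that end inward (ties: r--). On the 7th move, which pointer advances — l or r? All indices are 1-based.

r

[1,7] |-20|>|16| out[7]=400 → l++
[2,7] |-16|<=|16| out[6]=256 → r--
[2,6] |-16|>|14| out[5]=256 → l++
[3,6] |-13|<=|14| out[4]=196 → r--
[3,5] |-13|>|-6| out[3]=169 → l++
[4,5] |-11|>|-6| out[2]=121 → l++
[5,5] |-6|<=|-6| out[1]=36 → r--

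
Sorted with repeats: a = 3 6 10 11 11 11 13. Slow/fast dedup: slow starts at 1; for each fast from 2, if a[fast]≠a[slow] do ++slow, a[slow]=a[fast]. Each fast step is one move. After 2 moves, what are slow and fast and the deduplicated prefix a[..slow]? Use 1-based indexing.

slow=1 fast=2: a[fast]=6≠a[slow]=3 write a[2]=6, slow++,fast++
slow=2 fast=3: a[fast]=10≠a[slow]=6 write a[3]=10, slow++,fast++

slow=3, fast=4, prefix=[3, 6, 10]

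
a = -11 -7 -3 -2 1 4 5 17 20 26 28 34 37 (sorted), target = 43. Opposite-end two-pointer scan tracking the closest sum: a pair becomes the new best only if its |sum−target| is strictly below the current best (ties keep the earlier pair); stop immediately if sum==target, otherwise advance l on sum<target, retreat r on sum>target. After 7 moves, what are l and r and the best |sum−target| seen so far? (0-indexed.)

l=0 r=12: -11+37=26 d=17 *, l++
l=1 r=12: -7+37=30 d=13 *, l++
l=2 r=12: -3+37=34 d=9 *, l++
l=3 r=12: -2+37=35 d=8 *, l++
l=4 r=12: 1+37=38 d=5 *, l++
l=5 r=12: 4+37=41 d=2 *, l++
l=6 r=12: 5+37=42 d=1 *, l++

l=7, r=12, best |Δ|=1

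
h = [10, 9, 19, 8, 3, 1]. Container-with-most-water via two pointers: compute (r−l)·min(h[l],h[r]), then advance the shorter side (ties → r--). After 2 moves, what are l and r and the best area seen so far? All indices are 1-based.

[1,6] min(10,1)*5=5 best=5 * → r--
[1,5] min(10,3)*4=12 best=12 * → r--

l=1, r=4, best area=12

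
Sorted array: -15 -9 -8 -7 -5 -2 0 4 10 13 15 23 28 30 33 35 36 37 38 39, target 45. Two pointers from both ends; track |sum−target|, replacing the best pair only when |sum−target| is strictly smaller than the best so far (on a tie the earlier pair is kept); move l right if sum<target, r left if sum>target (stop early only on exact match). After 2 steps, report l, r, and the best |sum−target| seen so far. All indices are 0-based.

l=0 r=19: -15+39=24 d=21 *, l++
l=1 r=19: -9+39=30 d=15 *, l++

l=2, r=19, best |Δ|=15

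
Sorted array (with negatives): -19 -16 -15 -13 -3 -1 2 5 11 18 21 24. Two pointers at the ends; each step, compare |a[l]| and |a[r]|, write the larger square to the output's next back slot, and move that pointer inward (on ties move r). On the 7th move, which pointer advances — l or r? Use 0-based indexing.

l=0 r=11: |-19|<=|24| out[11]=576, r--
l=0 r=10: |-19|<=|21| out[10]=441, r--
l=0 r=9: |-19|>|18| out[9]=361, l++
l=1 r=9: |-16|<=|18| out[8]=324, r--
l=1 r=8: |-16|>|11| out[7]=256, l++
l=2 r=8: |-15|>|11| out[6]=225, l++
l=3 r=8: |-13|>|11| out[5]=169, l++

l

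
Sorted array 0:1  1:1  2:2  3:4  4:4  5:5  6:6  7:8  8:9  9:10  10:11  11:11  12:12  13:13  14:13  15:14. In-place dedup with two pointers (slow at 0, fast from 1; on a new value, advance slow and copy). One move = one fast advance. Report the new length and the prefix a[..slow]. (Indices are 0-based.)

(s=0,f=1) a[fast]=1=a[slow] dup → fast++
(s=0,f=2) a[fast]=2≠a[slow]=1 write a[1]=2 → slow++,fast++
(s=1,f=3) a[fast]=4≠a[slow]=2 write a[2]=4 → slow++,fast++
(s=2,f=4) a[fast]=4=a[slow] dup → fast++
(s=2,f=5) a[fast]=5≠a[slow]=4 write a[3]=5 → slow++,fast++
(s=3,f=6) a[fast]=6≠a[slow]=5 write a[4]=6 → slow++,fast++
(s=4,f=7) a[fast]=8≠a[slow]=6 write a[5]=8 → slow++,fast++
(s=5,f=8) a[fast]=9≠a[slow]=8 write a[6]=9 → slow++,fast++
(s=6,f=9) a[fast]=10≠a[slow]=9 write a[7]=10 → slow++,fast++
(s=7,f=10) a[fast]=11≠a[slow]=10 write a[8]=11 → slow++,fast++
(s=8,f=11) a[fast]=11=a[slow] dup → fast++
(s=8,f=12) a[fast]=12≠a[slow]=11 write a[9]=12 → slow++,fast++
(s=9,f=13) a[fast]=13≠a[slow]=12 write a[10]=13 → slow++,fast++
(s=10,f=14) a[fast]=13=a[slow] dup → fast++
(s=10,f=15) a[fast]=14≠a[slow]=13 write a[11]=14 → slow++,fast++

length 12; prefix = [1, 2, 4, 5, 6, 8, 9, 10, 11, 12, 13, 14]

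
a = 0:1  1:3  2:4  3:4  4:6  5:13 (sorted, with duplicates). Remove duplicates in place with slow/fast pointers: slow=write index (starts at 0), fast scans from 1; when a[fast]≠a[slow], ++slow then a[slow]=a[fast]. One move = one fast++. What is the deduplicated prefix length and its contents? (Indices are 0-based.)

length 5; prefix = [1, 3, 4, 6, 13]

slow=0 fast=1: a[fast]=3≠a[slow]=1 write a[1]=3, slow++,fast++
slow=1 fast=2: a[fast]=4≠a[slow]=3 write a[2]=4, slow++,fast++
slow=2 fast=3: a[fast]=4=a[slow] dup, fast++
slow=2 fast=4: a[fast]=6≠a[slow]=4 write a[3]=6, slow++,fast++
slow=3 fast=5: a[fast]=13≠a[slow]=6 write a[4]=13, slow++,fast++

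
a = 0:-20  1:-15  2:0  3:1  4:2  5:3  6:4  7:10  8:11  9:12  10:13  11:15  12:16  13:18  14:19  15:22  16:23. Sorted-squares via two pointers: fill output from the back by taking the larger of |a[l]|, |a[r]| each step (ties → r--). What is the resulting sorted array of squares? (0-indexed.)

[0, 1, 4, 9, 16, 100, 121, 144, 169, 225, 225, 256, 324, 361, 400, 484, 529]

l=0 r=16: |-20|<=|23| out[16]=529, r--
l=0 r=15: |-20|<=|22| out[15]=484, r--
l=0 r=14: |-20|>|19| out[14]=400, l++
l=1 r=14: |-15|<=|19| out[13]=361, r--
l=1 r=13: |-15|<=|18| out[12]=324, r--
l=1 r=12: |-15|<=|16| out[11]=256, r--
l=1 r=11: |-15|<=|15| out[10]=225, r--
l=1 r=10: |-15|>|13| out[9]=225, l++
l=2 r=10: |0|<=|13| out[8]=169, r--
l=2 r=9: |0|<=|12| out[7]=144, r--
l=2 r=8: |0|<=|11| out[6]=121, r--
l=2 r=7: |0|<=|10| out[5]=100, r--
l=2 r=6: |0|<=|4| out[4]=16, r--
l=2 r=5: |0|<=|3| out[3]=9, r--
l=2 r=4: |0|<=|2| out[2]=4, r--
l=2 r=3: |0|<=|1| out[1]=1, r--
l=2 r=2: |0|<=|0| out[0]=0, r--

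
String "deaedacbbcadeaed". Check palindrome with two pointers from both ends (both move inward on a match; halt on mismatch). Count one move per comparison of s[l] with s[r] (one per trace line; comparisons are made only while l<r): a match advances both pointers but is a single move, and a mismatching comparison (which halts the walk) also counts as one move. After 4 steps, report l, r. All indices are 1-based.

l=5, r=12

[1,16] 'd'=='d' → l++,r--
[2,15] 'e'=='e' → l++,r--
[3,14] 'a'=='a' → l++,r--
[4,13] 'e'=='e' → l++,r--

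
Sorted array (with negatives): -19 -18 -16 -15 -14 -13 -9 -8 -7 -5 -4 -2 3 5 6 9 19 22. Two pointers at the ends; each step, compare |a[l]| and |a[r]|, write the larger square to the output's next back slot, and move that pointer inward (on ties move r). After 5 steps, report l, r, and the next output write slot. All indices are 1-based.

[1,18] |-19|<=|22| out[18]=484 → r--
[1,17] |-19|<=|19| out[17]=361 → r--
[1,16] |-19|>|9| out[16]=361 → l++
[2,16] |-18|>|9| out[15]=324 → l++
[3,16] |-16|>|9| out[14]=256 → l++

l=4, r=16, next write slot=13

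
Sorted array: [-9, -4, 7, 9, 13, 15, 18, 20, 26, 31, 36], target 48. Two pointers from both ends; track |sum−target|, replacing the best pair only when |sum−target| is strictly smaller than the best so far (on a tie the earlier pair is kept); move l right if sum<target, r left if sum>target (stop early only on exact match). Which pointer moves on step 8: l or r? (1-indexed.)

r

[1,11] -9+36=27 d=21 * → l++
[2,11] -4+36=32 d=16 * → l++
[3,11] 7+36=43 d=5 * → l++
[4,11] 9+36=45 d=3 * → l++
[5,11] 13+36=49 d=1 * → r--
[5,10] 13+31=44 d=4 → l++
[6,10] 15+31=46 d=2 → l++
[7,10] 18+31=49 d=1 → r--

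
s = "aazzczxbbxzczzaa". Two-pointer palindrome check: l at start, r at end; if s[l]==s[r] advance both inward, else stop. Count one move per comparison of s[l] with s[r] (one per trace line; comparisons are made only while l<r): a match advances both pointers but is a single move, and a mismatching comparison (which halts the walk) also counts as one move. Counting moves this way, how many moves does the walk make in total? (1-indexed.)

8 moves

[1,16] 'a'=='a' → l++,r--
[2,15] 'a'=='a' → l++,r--
[3,14] 'z'=='z' → l++,r--
[4,13] 'z'=='z' → l++,r--
[5,12] 'c'=='c' → l++,r--
[6,11] 'z'=='z' → l++,r--
[7,10] 'x'=='x' → l++,r--
[8,9] 'b'=='b' → l++,r--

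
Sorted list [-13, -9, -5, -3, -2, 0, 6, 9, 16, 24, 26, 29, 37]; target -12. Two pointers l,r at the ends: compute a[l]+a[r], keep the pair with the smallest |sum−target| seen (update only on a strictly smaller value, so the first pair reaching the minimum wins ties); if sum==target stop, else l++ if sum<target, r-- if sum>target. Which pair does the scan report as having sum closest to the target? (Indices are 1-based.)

l=1 r=13: -13+37=24 d=36 *, r--
l=1 r=12: -13+29=16 d=28 *, r--
l=1 r=11: -13+26=13 d=25 *, r--
l=1 r=10: -13+24=11 d=23 *, r--
l=1 r=9: -13+16=3 d=15 *, r--
l=1 r=8: -13+9=-4 d=8 *, r--
l=1 r=7: -13+6=-7 d=5 *, r--
l=1 r=6: -13+0=-13 d=1 *, l++
l=2 r=6: -9+0=-9 d=3, r--
l=2 r=5: -9+-2=-11 d=1, r--
l=2 r=4: -9+-3=-12 d=0 *, stop

pair (-9, -3) with sum -12 (|Δ|=0)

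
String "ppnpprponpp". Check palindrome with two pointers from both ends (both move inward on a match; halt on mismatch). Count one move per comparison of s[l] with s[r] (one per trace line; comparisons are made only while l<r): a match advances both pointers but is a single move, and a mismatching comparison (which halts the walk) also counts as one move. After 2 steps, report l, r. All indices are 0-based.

l=2, r=8

l=0 r=10: 'p'=='p', l++,r--
l=1 r=9: 'p'=='p', l++,r--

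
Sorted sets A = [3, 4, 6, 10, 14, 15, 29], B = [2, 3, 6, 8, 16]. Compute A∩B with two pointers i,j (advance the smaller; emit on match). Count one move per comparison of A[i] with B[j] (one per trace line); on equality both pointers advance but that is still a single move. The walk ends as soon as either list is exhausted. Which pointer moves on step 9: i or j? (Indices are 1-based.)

[i=1,j=1] 3>2 → j++
[i=1,j=2] 3==3 emit → i++,j++
[i=2,j=3] 4<6 → i++
[i=3,j=3] 6==6 emit → i++,j++
[i=4,j=4] 10>8 → j++
[i=4,j=5] 10<16 → i++
[i=5,j=5] 14<16 → i++
[i=6,j=5] 15<16 → i++
[i=7,j=5] 29>16 → j++

j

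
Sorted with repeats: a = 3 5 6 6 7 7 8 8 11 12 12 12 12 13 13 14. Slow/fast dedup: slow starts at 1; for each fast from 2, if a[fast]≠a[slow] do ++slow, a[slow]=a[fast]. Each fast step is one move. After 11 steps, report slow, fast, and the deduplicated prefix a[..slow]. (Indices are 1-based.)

slow=7, fast=13, prefix=[3, 5, 6, 7, 8, 11, 12]

slow=1 fast=2: a[fast]=5≠a[slow]=3 write a[2]=5, slow++,fast++
slow=2 fast=3: a[fast]=6≠a[slow]=5 write a[3]=6, slow++,fast++
slow=3 fast=4: a[fast]=6=a[slow] dup, fast++
slow=3 fast=5: a[fast]=7≠a[slow]=6 write a[4]=7, slow++,fast++
slow=4 fast=6: a[fast]=7=a[slow] dup, fast++
slow=4 fast=7: a[fast]=8≠a[slow]=7 write a[5]=8, slow++,fast++
slow=5 fast=8: a[fast]=8=a[slow] dup, fast++
slow=5 fast=9: a[fast]=11≠a[slow]=8 write a[6]=11, slow++,fast++
slow=6 fast=10: a[fast]=12≠a[slow]=11 write a[7]=12, slow++,fast++
slow=7 fast=11: a[fast]=12=a[slow] dup, fast++
slow=7 fast=12: a[fast]=12=a[slow] dup, fast++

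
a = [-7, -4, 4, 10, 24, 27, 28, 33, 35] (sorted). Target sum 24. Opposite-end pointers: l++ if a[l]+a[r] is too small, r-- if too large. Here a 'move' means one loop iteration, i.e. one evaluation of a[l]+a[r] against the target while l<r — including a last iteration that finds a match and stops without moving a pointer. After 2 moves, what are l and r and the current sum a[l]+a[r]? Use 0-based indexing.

l=0, r=6, sum=21

l=0 r=8: -7+35=28 >24, r--
l=0 r=7: -7+33=26 >24, r--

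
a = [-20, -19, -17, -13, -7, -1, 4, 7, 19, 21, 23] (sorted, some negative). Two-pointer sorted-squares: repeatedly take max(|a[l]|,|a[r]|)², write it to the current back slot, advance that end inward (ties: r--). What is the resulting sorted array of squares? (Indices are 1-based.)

[1, 16, 49, 49, 169, 289, 361, 361, 400, 441, 529]

[1,11] |-20|<=|23| out[11]=529 → r--
[1,10] |-20|<=|21| out[10]=441 → r--
[1,9] |-20|>|19| out[9]=400 → l++
[2,9] |-19|<=|19| out[8]=361 → r--
[2,8] |-19|>|7| out[7]=361 → l++
[3,8] |-17|>|7| out[6]=289 → l++
[4,8] |-13|>|7| out[5]=169 → l++
[5,8] |-7|<=|7| out[4]=49 → r--
[5,7] |-7|>|4| out[3]=49 → l++
[6,7] |-1|<=|4| out[2]=16 → r--
[6,6] |-1|<=|-1| out[1]=1 → r--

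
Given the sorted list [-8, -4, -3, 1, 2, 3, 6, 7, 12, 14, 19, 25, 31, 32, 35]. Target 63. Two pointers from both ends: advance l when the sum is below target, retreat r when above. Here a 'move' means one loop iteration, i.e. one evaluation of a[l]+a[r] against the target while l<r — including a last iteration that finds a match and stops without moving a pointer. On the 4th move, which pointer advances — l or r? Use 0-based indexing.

l

l=0 r=14: -8+35=27 <63, l++
l=1 r=14: -4+35=31 <63, l++
l=2 r=14: -3+35=32 <63, l++
l=3 r=14: 1+35=36 <63, l++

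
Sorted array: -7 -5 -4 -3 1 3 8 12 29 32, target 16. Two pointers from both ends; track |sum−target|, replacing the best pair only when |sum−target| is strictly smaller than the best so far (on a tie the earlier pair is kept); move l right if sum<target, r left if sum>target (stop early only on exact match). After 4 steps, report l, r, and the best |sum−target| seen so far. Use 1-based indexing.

l=1 r=10: -7+32=25 d=9 *, r--
l=1 r=9: -7+29=22 d=6 *, r--
l=1 r=8: -7+12=5 d=11, l++
l=2 r=8: -5+12=7 d=9, l++

l=3, r=8, best |Δ|=6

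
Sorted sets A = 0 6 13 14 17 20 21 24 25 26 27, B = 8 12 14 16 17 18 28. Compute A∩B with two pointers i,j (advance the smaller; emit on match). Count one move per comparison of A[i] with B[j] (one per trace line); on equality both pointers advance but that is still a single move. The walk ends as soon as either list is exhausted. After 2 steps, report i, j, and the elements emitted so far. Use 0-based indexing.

i=0 j=0: 0<8, i++
i=1 j=0: 6<8, i++

i=2, j=0, emitted=[]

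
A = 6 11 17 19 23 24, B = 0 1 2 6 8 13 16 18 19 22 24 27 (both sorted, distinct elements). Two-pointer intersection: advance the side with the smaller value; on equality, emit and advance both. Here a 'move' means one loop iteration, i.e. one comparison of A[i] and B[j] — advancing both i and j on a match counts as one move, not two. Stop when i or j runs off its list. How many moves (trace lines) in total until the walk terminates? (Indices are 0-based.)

i=0 j=0: 6>0, j++
i=0 j=1: 6>1, j++
i=0 j=2: 6>2, j++
i=0 j=3: 6==6 emit, i++,j++
i=1 j=4: 11>8, j++
i=1 j=5: 11<13, i++
i=2 j=5: 17>13, j++
i=2 j=6: 17>16, j++
i=2 j=7: 17<18, i++
i=3 j=7: 19>18, j++
i=3 j=8: 19==19 emit, i++,j++
i=4 j=9: 23>22, j++
i=4 j=10: 23<24, i++
i=5 j=10: 24==24 emit, i++,j++

14 moves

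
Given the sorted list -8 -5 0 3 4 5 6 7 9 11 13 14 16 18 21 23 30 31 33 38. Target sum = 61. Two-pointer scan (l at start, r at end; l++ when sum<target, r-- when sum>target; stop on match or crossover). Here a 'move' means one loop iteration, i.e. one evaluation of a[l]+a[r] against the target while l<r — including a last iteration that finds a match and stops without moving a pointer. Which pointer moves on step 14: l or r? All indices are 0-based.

l

[0,19] -8+38=30 <61 → l++
[1,19] -5+38=33 <61 → l++
[2,19] 0+38=38 <61 → l++
[3,19] 3+38=41 <61 → l++
[4,19] 4+38=42 <61 → l++
[5,19] 5+38=43 <61 → l++
[6,19] 6+38=44 <61 → l++
[7,19] 7+38=45 <61 → l++
[8,19] 9+38=47 <61 → l++
[9,19] 11+38=49 <61 → l++
[10,19] 13+38=51 <61 → l++
[11,19] 14+38=52 <61 → l++
[12,19] 16+38=54 <61 → l++
[13,19] 18+38=56 <61 → l++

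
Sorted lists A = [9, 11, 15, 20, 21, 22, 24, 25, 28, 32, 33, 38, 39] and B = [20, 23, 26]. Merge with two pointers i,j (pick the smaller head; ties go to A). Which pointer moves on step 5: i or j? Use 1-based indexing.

i=1 j=1: A[i]=9<=B[j]=20 take 9, i++
i=2 j=1: A[i]=11<=B[j]=20 take 11, i++
i=3 j=1: A[i]=15<=B[j]=20 take 15, i++
i=4 j=1: A[i]=20<=B[j]=20 take 20, i++
i=5 j=1: A[i]=21>B[j]=20 take 20, j++

j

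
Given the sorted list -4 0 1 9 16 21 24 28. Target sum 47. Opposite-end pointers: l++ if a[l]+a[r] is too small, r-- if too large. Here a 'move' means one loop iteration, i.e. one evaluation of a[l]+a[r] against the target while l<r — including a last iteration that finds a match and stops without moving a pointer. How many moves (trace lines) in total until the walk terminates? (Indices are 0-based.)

[0,7] -4+28=24 <47 → l++
[1,7] 0+28=28 <47 → l++
[2,7] 1+28=29 <47 → l++
[3,7] 9+28=37 <47 → l++
[4,7] 16+28=44 <47 → l++
[5,7] 21+28=49 >47 → r--
[5,6] 21+24=45 <47 → l++

7 moves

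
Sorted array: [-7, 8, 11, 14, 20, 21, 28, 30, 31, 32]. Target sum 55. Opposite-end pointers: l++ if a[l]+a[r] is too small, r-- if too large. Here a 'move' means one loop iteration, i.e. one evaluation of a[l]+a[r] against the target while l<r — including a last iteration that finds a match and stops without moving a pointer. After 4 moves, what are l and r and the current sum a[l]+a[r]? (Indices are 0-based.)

[0,9] -7+32=25 <55 → l++
[1,9] 8+32=40 <55 → l++
[2,9] 11+32=43 <55 → l++
[3,9] 14+32=46 <55 → l++

l=4, r=9, sum=52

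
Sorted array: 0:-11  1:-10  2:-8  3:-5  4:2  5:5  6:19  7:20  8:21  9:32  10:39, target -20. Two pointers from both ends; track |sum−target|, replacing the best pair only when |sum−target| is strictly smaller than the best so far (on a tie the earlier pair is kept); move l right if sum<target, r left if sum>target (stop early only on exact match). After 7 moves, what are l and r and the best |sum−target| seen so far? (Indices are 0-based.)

[0,10] -11+39=28 d=48 * → r--
[0,9] -11+32=21 d=41 * → r--
[0,8] -11+21=10 d=30 * → r--
[0,7] -11+20=9 d=29 * → r--
[0,6] -11+19=8 d=28 * → r--
[0,5] -11+5=-6 d=14 * → r--
[0,4] -11+2=-9 d=11 * → r--

l=0, r=3, best |Δ|=11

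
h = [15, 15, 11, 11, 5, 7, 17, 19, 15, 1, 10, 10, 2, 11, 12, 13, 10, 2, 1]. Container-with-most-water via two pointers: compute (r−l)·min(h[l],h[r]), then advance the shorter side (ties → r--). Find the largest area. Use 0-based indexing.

l=0 r=18: min(15,1)*18=18 best=18 *, r--
l=0 r=17: min(15,2)*17=34 best=34 *, r--
l=0 r=16: min(15,10)*16=160 best=160 *, r--
l=0 r=15: min(15,13)*15=195 best=195 *, r--
l=0 r=14: min(15,12)*14=168 best=195, r--
l=0 r=13: min(15,11)*13=143 best=195, r--
l=0 r=12: min(15,2)*12=24 best=195, r--
l=0 r=11: min(15,10)*11=110 best=195, r--
l=0 r=10: min(15,10)*10=100 best=195, r--
l=0 r=9: min(15,1)*9=9 best=195, r--
l=0 r=8: min(15,15)*8=120 best=195, r--
l=0 r=7: min(15,19)*7=105 best=195, l++
l=1 r=7: min(15,19)*6=90 best=195, l++
l=2 r=7: min(11,19)*5=55 best=195, l++
l=3 r=7: min(11,19)*4=44 best=195, l++
l=4 r=7: min(5,19)*3=15 best=195, l++
l=5 r=7: min(7,19)*2=14 best=195, l++
l=6 r=7: min(17,19)*1=17 best=195, l++

max area = 195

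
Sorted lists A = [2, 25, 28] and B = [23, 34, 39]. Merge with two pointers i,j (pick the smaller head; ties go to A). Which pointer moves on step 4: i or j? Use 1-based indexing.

i=1 j=1: A[i]=2<=B[j]=23 take 2, i++
i=2 j=1: A[i]=25>B[j]=23 take 23, j++
i=2 j=2: A[i]=25<=B[j]=34 take 25, i++
i=3 j=2: A[i]=28<=B[j]=34 take 28, i++

i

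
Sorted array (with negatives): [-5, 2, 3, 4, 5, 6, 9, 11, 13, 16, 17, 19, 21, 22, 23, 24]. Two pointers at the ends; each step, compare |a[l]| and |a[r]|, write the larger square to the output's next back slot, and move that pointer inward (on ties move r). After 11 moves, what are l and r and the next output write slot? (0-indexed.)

l=0, r=4, next write slot=4

l=0 r=15: |-5|<=|24| out[15]=576, r--
l=0 r=14: |-5|<=|23| out[14]=529, r--
l=0 r=13: |-5|<=|22| out[13]=484, r--
l=0 r=12: |-5|<=|21| out[12]=441, r--
l=0 r=11: |-5|<=|19| out[11]=361, r--
l=0 r=10: |-5|<=|17| out[10]=289, r--
l=0 r=9: |-5|<=|16| out[9]=256, r--
l=0 r=8: |-5|<=|13| out[8]=169, r--
l=0 r=7: |-5|<=|11| out[7]=121, r--
l=0 r=6: |-5|<=|9| out[6]=81, r--
l=0 r=5: |-5|<=|6| out[5]=36, r--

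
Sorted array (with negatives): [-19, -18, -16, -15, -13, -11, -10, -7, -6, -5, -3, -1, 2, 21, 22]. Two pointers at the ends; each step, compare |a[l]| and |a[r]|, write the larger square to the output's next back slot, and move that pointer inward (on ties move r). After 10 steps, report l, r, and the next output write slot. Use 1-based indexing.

l=1 r=15: |-19|<=|22| out[15]=484, r--
l=1 r=14: |-19|<=|21| out[14]=441, r--
l=1 r=13: |-19|>|2| out[13]=361, l++
l=2 r=13: |-18|>|2| out[12]=324, l++
l=3 r=13: |-16|>|2| out[11]=256, l++
l=4 r=13: |-15|>|2| out[10]=225, l++
l=5 r=13: |-13|>|2| out[9]=169, l++
l=6 r=13: |-11|>|2| out[8]=121, l++
l=7 r=13: |-10|>|2| out[7]=100, l++
l=8 r=13: |-7|>|2| out[6]=49, l++

l=9, r=13, next write slot=5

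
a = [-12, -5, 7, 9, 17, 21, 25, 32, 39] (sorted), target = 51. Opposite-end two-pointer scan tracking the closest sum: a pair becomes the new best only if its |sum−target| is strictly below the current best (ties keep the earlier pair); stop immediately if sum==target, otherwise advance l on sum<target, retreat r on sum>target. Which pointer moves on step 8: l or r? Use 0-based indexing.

l

l=0 r=8: -12+39=27 d=24 *, l++
l=1 r=8: -5+39=34 d=17 *, l++
l=2 r=8: 7+39=46 d=5 *, l++
l=3 r=8: 9+39=48 d=3 *, l++
l=4 r=8: 17+39=56 d=5, r--
l=4 r=7: 17+32=49 d=2 *, l++
l=5 r=7: 21+32=53 d=2, r--
l=5 r=6: 21+25=46 d=5, l++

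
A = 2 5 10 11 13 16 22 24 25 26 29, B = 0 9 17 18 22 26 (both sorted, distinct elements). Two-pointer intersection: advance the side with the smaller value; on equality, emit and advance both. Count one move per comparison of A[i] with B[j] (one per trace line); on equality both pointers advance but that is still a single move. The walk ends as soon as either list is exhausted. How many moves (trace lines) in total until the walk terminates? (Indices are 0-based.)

[i=0,j=0] 2>0 → j++
[i=0,j=1] 2<9 → i++
[i=1,j=1] 5<9 → i++
[i=2,j=1] 10>9 → j++
[i=2,j=2] 10<17 → i++
[i=3,j=2] 11<17 → i++
[i=4,j=2] 13<17 → i++
[i=5,j=2] 16<17 → i++
[i=6,j=2] 22>17 → j++
[i=6,j=3] 22>18 → j++
[i=6,j=4] 22==22 emit → i++,j++
[i=7,j=5] 24<26 → i++
[i=8,j=5] 25<26 → i++
[i=9,j=5] 26==26 emit → i++,j++

14 moves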